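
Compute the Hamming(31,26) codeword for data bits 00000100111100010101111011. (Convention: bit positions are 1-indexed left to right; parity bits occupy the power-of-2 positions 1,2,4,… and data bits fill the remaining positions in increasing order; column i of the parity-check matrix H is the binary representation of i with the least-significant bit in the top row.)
Codeword c = d · G (mod 2), d = 00000100111100010101111011:
  c[0] = d·G[:,0] = (00000100111100010101111011)·(11011010101101010101010101) mod 2 = 0+0+0+0+0+0+0+0+1+0+1+1+0+0+0+1+0+1+0+1+0+1+0+0+0+1 mod 2 = 0
  c[1] = d·G[:,1] = (00000100111100010101111011)·(10110110011011001100110011) mod 2 = 0+0+0+0+0+1+0+0+0+1+1+0+0+0+0+0+0+1+0+0+1+1+0+0+1+1 mod 2 = 0
  c[2] = d·G[:,2] = (00000100111100010101111011)·(10000000000000000000000000) mod 2 = 0+0+0+0+0+0+0+0+0+0+0+0+0+0+0+0+0+0+0+0+0+0+0+0+0+0 mod 2 = 0
  c[3] = d·G[:,3] = (00000100111100010101111011)·(01110001111000111100001111) mod 2 = 0+0+0+0+0+0+0+0+1+1+1+0+0+0+0+1+0+1+0+0+0+0+1+0+1+1 mod 2 = 0
  c[4] = d·G[:,4] = (00000100111100010101111011)·(01000000000000000000000000) mod 2 = 0+0+0+0+0+0+0+0+0+0+0+0+0+0+0+0+0+0+0+0+0+0+0+0+0+0 mod 2 = 0
  c[5] = d·G[:,5] = (00000100111100010101111011)·(00100000000000000000000000) mod 2 = 0+0+0+0+0+0+0+0+0+0+0+0+0+0+0+0+0+0+0+0+0+0+0+0+0+0 mod 2 = 0
  c[6] = d·G[:,6] = (00000100111100010101111011)·(00010000000000000000000000) mod 2 = 0+0+0+0+0+0+0+0+0+0+0+0+0+0+0+0+0+0+0+0+0+0+0+0+0+0 mod 2 = 0
  c[7] = d·G[:,7] = (00000100111100010101111011)·(00001111111000000011111111) mod 2 = 0+0+0+0+0+1+0+0+1+1+1+0+0+0+0+0+0+0+0+1+1+1+1+0+1+1 mod 2 = 0
  c[8] = d·G[:,8] = (00000100111100010101111011)·(00001000000000000000000000) mod 2 = 0+0+0+0+0+0+0+0+0+0+0+0+0+0+0+0+0+0+0+0+0+0+0+0+0+0 mod 2 = 0
  c[9] = d·G[:,9] = (00000100111100010101111011)·(00000100000000000000000000) mod 2 = 0+0+0+0+0+1+0+0+0+0+0+0+0+0+0+0+0+0+0+0+0+0+0+0+0+0 mod 2 = 1
  c[10] = d·G[:,10] = (00000100111100010101111011)·(00000010000000000000000000) mod 2 = 0+0+0+0+0+0+0+0+0+0+0+0+0+0+0+0+0+0+0+0+0+0+0+0+0+0 mod 2 = 0
  c[11] = d·G[:,11] = (00000100111100010101111011)·(00000001000000000000000000) mod 2 = 0+0+0+0+0+0+0+0+0+0+0+0+0+0+0+0+0+0+0+0+0+0+0+0+0+0 mod 2 = 0
  c[12] = d·G[:,12] = (00000100111100010101111011)·(00000000100000000000000000) mod 2 = 0+0+0+0+0+0+0+0+1+0+0+0+0+0+0+0+0+0+0+0+0+0+0+0+0+0 mod 2 = 1
  c[13] = d·G[:,13] = (00000100111100010101111011)·(00000000010000000000000000) mod 2 = 0+0+0+0+0+0+0+0+0+1+0+0+0+0+0+0+0+0+0+0+0+0+0+0+0+0 mod 2 = 1
  c[14] = d·G[:,14] = (00000100111100010101111011)·(00000000001000000000000000) mod 2 = 0+0+0+0+0+0+0+0+0+0+1+0+0+0+0+0+0+0+0+0+0+0+0+0+0+0 mod 2 = 1
  c[15] = d·G[:,15] = (00000100111100010101111011)·(00000000000111111111111111) mod 2 = 0+0+0+0+0+0+0+0+0+0+0+1+0+0+0+1+0+1+0+1+1+1+1+0+1+1 mod 2 = 1
  c[16] = d·G[:,16] = (00000100111100010101111011)·(00000000000100000000000000) mod 2 = 0+0+0+0+0+0+0+0+0+0+0+1+0+0+0+0+0+0+0+0+0+0+0+0+0+0 mod 2 = 1
  c[17] = d·G[:,17] = (00000100111100010101111011)·(00000000000010000000000000) mod 2 = 0+0+0+0+0+0+0+0+0+0+0+0+0+0+0+0+0+0+0+0+0+0+0+0+0+0 mod 2 = 0
  c[18] = d·G[:,18] = (00000100111100010101111011)·(00000000000001000000000000) mod 2 = 0+0+0+0+0+0+0+0+0+0+0+0+0+0+0+0+0+0+0+0+0+0+0+0+0+0 mod 2 = 0
  c[19] = d·G[:,19] = (00000100111100010101111011)·(00000000000000100000000000) mod 2 = 0+0+0+0+0+0+0+0+0+0+0+0+0+0+0+0+0+0+0+0+0+0+0+0+0+0 mod 2 = 0
  c[20] = d·G[:,20] = (00000100111100010101111011)·(00000000000000010000000000) mod 2 = 0+0+0+0+0+0+0+0+0+0+0+0+0+0+0+1+0+0+0+0+0+0+0+0+0+0 mod 2 = 1
  c[21] = d·G[:,21] = (00000100111100010101111011)·(00000000000000001000000000) mod 2 = 0+0+0+0+0+0+0+0+0+0+0+0+0+0+0+0+0+0+0+0+0+0+0+0+0+0 mod 2 = 0
  c[22] = d·G[:,22] = (00000100111100010101111011)·(00000000000000000100000000) mod 2 = 0+0+0+0+0+0+0+0+0+0+0+0+0+0+0+0+0+1+0+0+0+0+0+0+0+0 mod 2 = 1
  c[23] = d·G[:,23] = (00000100111100010101111011)·(00000000000000000010000000) mod 2 = 0+0+0+0+0+0+0+0+0+0+0+0+0+0+0+0+0+0+0+0+0+0+0+0+0+0 mod 2 = 0
  c[24] = d·G[:,24] = (00000100111100010101111011)·(00000000000000000001000000) mod 2 = 0+0+0+0+0+0+0+0+0+0+0+0+0+0+0+0+0+0+0+1+0+0+0+0+0+0 mod 2 = 1
  c[25] = d·G[:,25] = (00000100111100010101111011)·(00000000000000000000100000) mod 2 = 0+0+0+0+0+0+0+0+0+0+0+0+0+0+0+0+0+0+0+0+1+0+0+0+0+0 mod 2 = 1
  c[26] = d·G[:,26] = (00000100111100010101111011)·(00000000000000000000010000) mod 2 = 0+0+0+0+0+0+0+0+0+0+0+0+0+0+0+0+0+0+0+0+0+1+0+0+0+0 mod 2 = 1
  c[27] = d·G[:,27] = (00000100111100010101111011)·(00000000000000000000001000) mod 2 = 0+0+0+0+0+0+0+0+0+0+0+0+0+0+0+0+0+0+0+0+0+0+1+0+0+0 mod 2 = 1
  c[28] = d·G[:,28] = (00000100111100010101111011)·(00000000000000000000000100) mod 2 = 0+0+0+0+0+0+0+0+0+0+0+0+0+0+0+0+0+0+0+0+0+0+0+0+0+0 mod 2 = 0
  c[29] = d·G[:,29] = (00000100111100010101111011)·(00000000000000000000000010) mod 2 = 0+0+0+0+0+0+0+0+0+0+0+0+0+0+0+0+0+0+0+0+0+0+0+0+1+0 mod 2 = 1
  c[30] = d·G[:,30] = (00000100111100010101111011)·(00000000000000000000000001) mod 2 = 0+0+0+0+0+0+0+0+0+0+0+0+0+0+0+0+0+0+0+0+0+0+0+0+0+1 mod 2 = 1
Codeword = 0000000001001111100010101111011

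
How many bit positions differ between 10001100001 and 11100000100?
XOR = 01101100101, count of 1s = 6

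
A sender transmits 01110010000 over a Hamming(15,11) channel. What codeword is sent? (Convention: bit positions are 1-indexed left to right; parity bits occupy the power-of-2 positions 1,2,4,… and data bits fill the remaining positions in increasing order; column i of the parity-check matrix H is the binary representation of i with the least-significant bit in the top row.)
Codeword c = d · G (mod 2), d = 01110010000:
  c[0] = d·G[:,0] = (01110010000)·(11011010101) mod 2 = 0+1+0+1+0+0+1+0+0+0+0 mod 2 = 1
  c[1] = d·G[:,1] = (01110010000)·(10110110011) mod 2 = 0+0+1+1+0+0+1+0+0+0+0 mod 2 = 1
  c[2] = d·G[:,2] = (01110010000)·(10000000000) mod 2 = 0+0+0+0+0+0+0+0+0+0+0 mod 2 = 0
  c[3] = d·G[:,3] = (01110010000)·(01110001111) mod 2 = 0+1+1+1+0+0+0+0+0+0+0 mod 2 = 1
  c[4] = d·G[:,4] = (01110010000)·(01000000000) mod 2 = 0+1+0+0+0+0+0+0+0+0+0 mod 2 = 1
  c[5] = d·G[:,5] = (01110010000)·(00100000000) mod 2 = 0+0+1+0+0+0+0+0+0+0+0 mod 2 = 1
  c[6] = d·G[:,6] = (01110010000)·(00010000000) mod 2 = 0+0+0+1+0+0+0+0+0+0+0 mod 2 = 1
  c[7] = d·G[:,7] = (01110010000)·(00001111111) mod 2 = 0+0+0+0+0+0+1+0+0+0+0 mod 2 = 1
  c[8] = d·G[:,8] = (01110010000)·(00001000000) mod 2 = 0+0+0+0+0+0+0+0+0+0+0 mod 2 = 0
  c[9] = d·G[:,9] = (01110010000)·(00000100000) mod 2 = 0+0+0+0+0+0+0+0+0+0+0 mod 2 = 0
  c[10] = d·G[:,10] = (01110010000)·(00000010000) mod 2 = 0+0+0+0+0+0+1+0+0+0+0 mod 2 = 1
  c[11] = d·G[:,11] = (01110010000)·(00000001000) mod 2 = 0+0+0+0+0+0+0+0+0+0+0 mod 2 = 0
  c[12] = d·G[:,12] = (01110010000)·(00000000100) mod 2 = 0+0+0+0+0+0+0+0+0+0+0 mod 2 = 0
  c[13] = d·G[:,13] = (01110010000)·(00000000010) mod 2 = 0+0+0+0+0+0+0+0+0+0+0 mod 2 = 0
  c[14] = d·G[:,14] = (01110010000)·(00000000001) mod 2 = 0+0+0+0+0+0+0+0+0+0+0 mod 2 = 0
Codeword = 110111110010000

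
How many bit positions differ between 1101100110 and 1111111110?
XOR = 0010011000, count of 1s = 3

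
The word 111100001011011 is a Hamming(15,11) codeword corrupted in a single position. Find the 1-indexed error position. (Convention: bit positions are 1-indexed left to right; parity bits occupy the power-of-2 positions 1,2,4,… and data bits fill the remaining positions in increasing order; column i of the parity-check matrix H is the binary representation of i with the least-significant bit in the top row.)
Syndrome s = H · r^T (mod 2), r = 111100001011011:
  s[0] = (101010101010101)·(111100001011011) mod 2 = 1+0+1+0+0+0+0+0+1+0+1+0+0+0+1 mod 2 = 1
  s[1] = (011001100110011)·(111100001011011) mod 2 = 0+1+1+0+0+0+0+0+0+0+1+0+0+1+1 mod 2 = 1
  s[2] = (000111100001111)·(111100001011011) mod 2 = 0+0+0+1+0+0+0+0+0+0+0+1+0+1+1 mod 2 = 0
  s[3] = (000000011111111)·(111100001011011) mod 2 = 0+0+0+0+0+0+0+0+1+0+1+1+0+1+1 mod 2 = 1
Syndrome = 1101
Column i of H is the binary representation of i, so the syndrome is the binary index of the flipped bit.
Read s = 1101 with s[0] as LSB: 1·2^0 + 1·2^1 + 0·2^2 + 1·2^3 = 11.
Error is at bit position 11.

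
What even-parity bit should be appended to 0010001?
Sum of data bits: 0+0+1+0+0+0+1 = 2.
2 mod 2 = 0, so parity bit = 0.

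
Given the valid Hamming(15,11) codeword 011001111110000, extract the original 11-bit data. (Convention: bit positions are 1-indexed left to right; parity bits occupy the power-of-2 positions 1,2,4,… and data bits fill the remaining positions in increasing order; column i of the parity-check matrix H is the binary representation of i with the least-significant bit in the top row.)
Parity bits occupy power-of-2 positions; data bits are at positions {3,5,6,7,9,10,11,12,13,14,15} (1-indexed).
Extract: c[3]=1 c[5]=0 c[6]=1 c[7]=1 c[9]=1 c[10]=1 c[11]=1 c[12]=0 c[13]=0 c[14]=0 c[15]=0
Data = 10111110000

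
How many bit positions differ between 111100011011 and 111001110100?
XOR = 000101101111, count of 1s = 7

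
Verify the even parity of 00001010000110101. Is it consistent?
Sum of all bits: 0+0+0+0+1+0+1+0+0+0+0+1+1+0+1+0+1 = 6; 6 mod 2 = 0. Result is 0 → valid parity.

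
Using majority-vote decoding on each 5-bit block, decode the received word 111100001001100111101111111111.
Split into 5-bit blocks and majority-vote each:
  block 1 = 11110: 4 ones, 1 zeros → 1
  block 2 = 00010: 1 ones, 4 zeros → 0
  block 3 = 01100: 2 ones, 3 zeros → 0
  block 4 = 11110: 4 ones, 1 zeros → 1
  block 5 = 11111: 5 ones, 0 zeros → 1
  block 6 = 11111: 5 ones, 0 zeros → 1
Decoded = 100111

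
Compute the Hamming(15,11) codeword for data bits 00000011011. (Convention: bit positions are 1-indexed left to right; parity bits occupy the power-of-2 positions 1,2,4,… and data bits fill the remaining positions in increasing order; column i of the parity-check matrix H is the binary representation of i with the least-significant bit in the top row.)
Codeword c = d · G (mod 2), d = 00000011011:
  c[0] = d·G[:,0] = (00000011011)·(11011010101) mod 2 = 0+0+0+0+0+0+1+0+0+0+1 mod 2 = 0
  c[1] = d·G[:,1] = (00000011011)·(10110110011) mod 2 = 0+0+0+0+0+0+1+0+0+1+1 mod 2 = 1
  c[2] = d·G[:,2] = (00000011011)·(10000000000) mod 2 = 0+0+0+0+0+0+0+0+0+0+0 mod 2 = 0
  c[3] = d·G[:,3] = (00000011011)·(01110001111) mod 2 = 0+0+0+0+0+0+0+1+0+1+1 mod 2 = 1
  c[4] = d·G[:,4] = (00000011011)·(01000000000) mod 2 = 0+0+0+0+0+0+0+0+0+0+0 mod 2 = 0
  c[5] = d·G[:,5] = (00000011011)·(00100000000) mod 2 = 0+0+0+0+0+0+0+0+0+0+0 mod 2 = 0
  c[6] = d·G[:,6] = (00000011011)·(00010000000) mod 2 = 0+0+0+0+0+0+0+0+0+0+0 mod 2 = 0
  c[7] = d·G[:,7] = (00000011011)·(00001111111) mod 2 = 0+0+0+0+0+0+1+1+0+1+1 mod 2 = 0
  c[8] = d·G[:,8] = (00000011011)·(00001000000) mod 2 = 0+0+0+0+0+0+0+0+0+0+0 mod 2 = 0
  c[9] = d·G[:,9] = (00000011011)·(00000100000) mod 2 = 0+0+0+0+0+0+0+0+0+0+0 mod 2 = 0
  c[10] = d·G[:,10] = (00000011011)·(00000010000) mod 2 = 0+0+0+0+0+0+1+0+0+0+0 mod 2 = 1
  c[11] = d·G[:,11] = (00000011011)·(00000001000) mod 2 = 0+0+0+0+0+0+0+1+0+0+0 mod 2 = 1
  c[12] = d·G[:,12] = (00000011011)·(00000000100) mod 2 = 0+0+0+0+0+0+0+0+0+0+0 mod 2 = 0
  c[13] = d·G[:,13] = (00000011011)·(00000000010) mod 2 = 0+0+0+0+0+0+0+0+0+1+0 mod 2 = 1
  c[14] = d·G[:,14] = (00000011011)·(00000000001) mod 2 = 0+0+0+0+0+0+0+0+0+0+1 mod 2 = 1
Codeword = 010100000011011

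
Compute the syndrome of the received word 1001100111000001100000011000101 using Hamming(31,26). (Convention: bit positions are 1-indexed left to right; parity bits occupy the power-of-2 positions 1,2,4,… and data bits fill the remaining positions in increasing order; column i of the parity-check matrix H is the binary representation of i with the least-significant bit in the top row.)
Syndrome s = H · r^T (mod 2), r = 1001100111000001100000011000101:
  s[0] = (1010101010101010101010101010101)·(1001100111000001100000011000101) mod 2 = 1+0+0+0+1+0+0+0+1+0+0+0+0+0+0+0+1+0+0+0+0+0+0+0+1+0+0+0+1+0+1 mod 2 = 1
  s[1] = (0110011001100110011001100110011)·(1001100111000001100000011000101) mod 2 = 0+0+0+0+0+0+0+0+0+1+0+0+0+0+0+0+0+0+0+0+0+0+0+0+0+0+0+0+0+0+1 mod 2 = 0
  s[2] = (0001111000011110000111100001111)·(1001100111000001100000011000101) mod 2 = 0+0+0+1+1+0+0+0+0+0+0+0+0+0+0+0+0+0+0+0+0+0+0+0+0+0+0+0+1+0+1 mod 2 = 0
  s[3] = (0000000111111110000000011111111)·(1001100111000001100000011000101) mod 2 = 0+0+0+0+0+0+0+1+1+1+0+0+0+0+0+0+0+0+0+0+0+0+0+1+1+0+0+0+1+0+1 mod 2 = 1
  s[4] = (0000000000000001111111111111111)·(1001100111000001100000011000101) mod 2 = 0+0+0+0+0+0+0+0+0+0+0+0+0+0+0+1+1+0+0+0+0+0+0+1+1+0+0+0+1+0+1 mod 2 = 0
Syndrome = 10010
Non-zero syndrome: error at position 9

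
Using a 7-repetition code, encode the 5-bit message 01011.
Repeat each bit 7× and concatenate:
0→0000000  1→1111111  0→0000000  1→1111111  1→1111111
Codeword = 00000001111111000000011111111111111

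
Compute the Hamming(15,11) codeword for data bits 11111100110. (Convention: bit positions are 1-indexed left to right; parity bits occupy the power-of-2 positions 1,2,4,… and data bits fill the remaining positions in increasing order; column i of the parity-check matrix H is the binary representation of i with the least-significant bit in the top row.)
Codeword c = d · G (mod 2), d = 11111100110:
  c[0] = d·G[:,0] = (11111100110)·(11011010101) mod 2 = 1+1+0+1+1+0+0+0+1+0+0 mod 2 = 1
  c[1] = d·G[:,1] = (11111100110)·(10110110011) mod 2 = 1+0+1+1+0+1+0+0+0+1+0 mod 2 = 1
  c[2] = d·G[:,2] = (11111100110)·(10000000000) mod 2 = 1+0+0+0+0+0+0+0+0+0+0 mod 2 = 1
  c[3] = d·G[:,3] = (11111100110)·(01110001111) mod 2 = 0+1+1+1+0+0+0+0+1+1+0 mod 2 = 1
  c[4] = d·G[:,4] = (11111100110)·(01000000000) mod 2 = 0+1+0+0+0+0+0+0+0+0+0 mod 2 = 1
  c[5] = d·G[:,5] = (11111100110)·(00100000000) mod 2 = 0+0+1+0+0+0+0+0+0+0+0 mod 2 = 1
  c[6] = d·G[:,6] = (11111100110)·(00010000000) mod 2 = 0+0+0+1+0+0+0+0+0+0+0 mod 2 = 1
  c[7] = d·G[:,7] = (11111100110)·(00001111111) mod 2 = 0+0+0+0+1+1+0+0+1+1+0 mod 2 = 0
  c[8] = d·G[:,8] = (11111100110)·(00001000000) mod 2 = 0+0+0+0+1+0+0+0+0+0+0 mod 2 = 1
  c[9] = d·G[:,9] = (11111100110)·(00000100000) mod 2 = 0+0+0+0+0+1+0+0+0+0+0 mod 2 = 1
  c[10] = d·G[:,10] = (11111100110)·(00000010000) mod 2 = 0+0+0+0+0+0+0+0+0+0+0 mod 2 = 0
  c[11] = d·G[:,11] = (11111100110)·(00000001000) mod 2 = 0+0+0+0+0+0+0+0+0+0+0 mod 2 = 0
  c[12] = d·G[:,12] = (11111100110)·(00000000100) mod 2 = 0+0+0+0+0+0+0+0+1+0+0 mod 2 = 1
  c[13] = d·G[:,13] = (11111100110)·(00000000010) mod 2 = 0+0+0+0+0+0+0+0+0+1+0 mod 2 = 1
  c[14] = d·G[:,14] = (11111100110)·(00000000001) mod 2 = 0+0+0+0+0+0+0+0+0+0+0 mod 2 = 0
Codeword = 111111101100110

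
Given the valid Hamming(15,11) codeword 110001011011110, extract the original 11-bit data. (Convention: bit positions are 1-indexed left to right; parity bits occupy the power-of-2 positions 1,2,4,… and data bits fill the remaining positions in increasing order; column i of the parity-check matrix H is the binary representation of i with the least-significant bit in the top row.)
Parity bits occupy power-of-2 positions; data bits are at positions {3,5,6,7,9,10,11,12,13,14,15} (1-indexed).
Extract: c[3]=0 c[5]=0 c[6]=1 c[7]=0 c[9]=1 c[10]=0 c[11]=1 c[12]=1 c[13]=1 c[14]=1 c[15]=0
Data = 00101011110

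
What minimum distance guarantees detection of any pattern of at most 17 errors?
Detecting e errors requires d_min ≥ e + 1 = 17 + 1 = 18.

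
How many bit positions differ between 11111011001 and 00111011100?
XOR = 11000000101, count of 1s = 4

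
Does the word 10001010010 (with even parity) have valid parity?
Sum of all bits: 1+0+0+0+1+0+1+0+0+1+0 = 4; 4 mod 2 = 0. Result is 0 → valid parity.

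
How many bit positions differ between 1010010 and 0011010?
XOR = 1001000, count of 1s = 2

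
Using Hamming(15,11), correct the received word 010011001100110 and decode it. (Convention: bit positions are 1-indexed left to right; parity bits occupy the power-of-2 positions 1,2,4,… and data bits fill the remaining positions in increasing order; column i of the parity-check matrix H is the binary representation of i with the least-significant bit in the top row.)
Syndrome s = H · r^T (mod 2), r = 010011001100110:
  s[0] = (101010101010101)·(010011001100110) mod 2 = 0+0+0+0+1+0+0+0+1+0+0+0+1+0+0 mod 2 = 1
  s[1] = (011001100110011)·(010011001100110) mod 2 = 0+1+0+0+0+1+0+0+0+1+0+0+0+1+0 mod 2 = 0
  s[2] = (000111100001111)·(010011001100110) mod 2 = 0+0+0+0+1+1+0+0+0+0+0+0+1+1+0 mod 2 = 0
  s[3] = (000000011111111)·(010011001100110) mod 2 = 0+0+0+0+0+0+0+0+1+1+0+0+1+1+0 mod 2 = 0
Syndrome = 1000
Column 1 of H equals this syndrome → error at bit 1 (1-indexed).
Flip bit 1: 010011001100110 → 110011001100110
Extract data bits at positions {3,5,6,7,9,10,11,12,13,14,15}: 01101100110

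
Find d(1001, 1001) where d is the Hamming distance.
XOR = 0000, count of 1s = 0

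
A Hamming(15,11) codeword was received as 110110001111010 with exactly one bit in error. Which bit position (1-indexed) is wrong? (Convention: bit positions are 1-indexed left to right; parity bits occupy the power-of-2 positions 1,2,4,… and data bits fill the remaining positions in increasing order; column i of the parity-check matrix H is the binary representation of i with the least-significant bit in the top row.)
Syndrome s = H · r^T (mod 2), r = 110110001111010:
  s[0] = (101010101010101)·(110110001111010) mod 2 = 1+0+0+0+1+0+0+0+1+0+1+0+0+0+0 mod 2 = 0
  s[1] = (011001100110011)·(110110001111010) mod 2 = 0+1+0+0+0+0+0+0+0+1+1+0+0+1+0 mod 2 = 0
  s[2] = (000111100001111)·(110110001111010) mod 2 = 0+0+0+1+1+0+0+0+0+0+0+1+0+1+0 mod 2 = 0
  s[3] = (000000011111111)·(110110001111010) mod 2 = 0+0+0+0+0+0+0+0+1+1+1+1+0+1+0 mod 2 = 1
Syndrome = 0001
Column i of H is the binary representation of i, so the syndrome is the binary index of the flipped bit.
Read s = 0001 with s[0] as LSB: 0·2^0 + 0·2^1 + 0·2^2 + 1·2^3 = 8.
Error is at bit position 8.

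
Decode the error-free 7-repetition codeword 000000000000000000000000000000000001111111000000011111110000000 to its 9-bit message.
Split into 7-bit blocks: 0000000 0000000 0000000 0000000 0000000 1111111 0000000 1111111 0000000
Data = 000001010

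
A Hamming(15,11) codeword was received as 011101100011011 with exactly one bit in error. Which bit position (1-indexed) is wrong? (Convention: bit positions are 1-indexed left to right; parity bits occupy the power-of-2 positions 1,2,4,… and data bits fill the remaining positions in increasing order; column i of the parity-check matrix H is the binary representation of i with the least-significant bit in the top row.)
Syndrome s = H · r^T (mod 2), r = 011101100011011:
  s[0] = (101010101010101)·(011101100011011) mod 2 = 0+0+1+0+0+0+1+0+0+0+1+0+0+0+1 mod 2 = 0
  s[1] = (011001100110011)·(011101100011011) mod 2 = 0+1+1+0+0+1+1+0+0+0+1+0+0+1+1 mod 2 = 1
  s[2] = (000111100001111)·(011101100011011) mod 2 = 0+0+0+1+0+1+1+0+0+0+0+1+0+1+1 mod 2 = 0
  s[3] = (000000011111111)·(011101100011011) mod 2 = 0+0+0+0+0+0+0+0+0+0+1+1+0+1+1 mod 2 = 0
Syndrome = 0100
Column i of H is the binary representation of i, so the syndrome is the binary index of the flipped bit.
Read s = 0100 with s[0] as LSB: 0·2^0 + 1·2^1 + 0·2^2 + 0·2^3 = 2.
Error is at bit position 2.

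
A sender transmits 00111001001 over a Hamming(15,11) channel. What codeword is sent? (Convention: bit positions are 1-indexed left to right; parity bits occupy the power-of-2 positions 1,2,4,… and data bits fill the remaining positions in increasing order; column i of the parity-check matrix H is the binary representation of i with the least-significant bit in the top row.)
Codeword c = d · G (mod 2), d = 00111001001:
  c[0] = d·G[:,0] = (00111001001)·(11011010101) mod 2 = 0+0+0+1+1+0+0+0+0+0+1 mod 2 = 1
  c[1] = d·G[:,1] = (00111001001)·(10110110011) mod 2 = 0+0+1+1+0+0+0+0+0+0+1 mod 2 = 1
  c[2] = d·G[:,2] = (00111001001)·(10000000000) mod 2 = 0+0+0+0+0+0+0+0+0+0+0 mod 2 = 0
  c[3] = d·G[:,3] = (00111001001)·(01110001111) mod 2 = 0+0+1+1+0+0+0+1+0+0+1 mod 2 = 0
  c[4] = d·G[:,4] = (00111001001)·(01000000000) mod 2 = 0+0+0+0+0+0+0+0+0+0+0 mod 2 = 0
  c[5] = d·G[:,5] = (00111001001)·(00100000000) mod 2 = 0+0+1+0+0+0+0+0+0+0+0 mod 2 = 1
  c[6] = d·G[:,6] = (00111001001)·(00010000000) mod 2 = 0+0+0+1+0+0+0+0+0+0+0 mod 2 = 1
  c[7] = d·G[:,7] = (00111001001)·(00001111111) mod 2 = 0+0+0+0+1+0+0+1+0+0+1 mod 2 = 1
  c[8] = d·G[:,8] = (00111001001)·(00001000000) mod 2 = 0+0+0+0+1+0+0+0+0+0+0 mod 2 = 1
  c[9] = d·G[:,9] = (00111001001)·(00000100000) mod 2 = 0+0+0+0+0+0+0+0+0+0+0 mod 2 = 0
  c[10] = d·G[:,10] = (00111001001)·(00000010000) mod 2 = 0+0+0+0+0+0+0+0+0+0+0 mod 2 = 0
  c[11] = d·G[:,11] = (00111001001)·(00000001000) mod 2 = 0+0+0+0+0+0+0+1+0+0+0 mod 2 = 1
  c[12] = d·G[:,12] = (00111001001)·(00000000100) mod 2 = 0+0+0+0+0+0+0+0+0+0+0 mod 2 = 0
  c[13] = d·G[:,13] = (00111001001)·(00000000010) mod 2 = 0+0+0+0+0+0+0+0+0+0+0 mod 2 = 0
  c[14] = d·G[:,14] = (00111001001)·(00000000001) mod 2 = 0+0+0+0+0+0+0+0+0+0+1 mod 2 = 1
Codeword = 110001111001001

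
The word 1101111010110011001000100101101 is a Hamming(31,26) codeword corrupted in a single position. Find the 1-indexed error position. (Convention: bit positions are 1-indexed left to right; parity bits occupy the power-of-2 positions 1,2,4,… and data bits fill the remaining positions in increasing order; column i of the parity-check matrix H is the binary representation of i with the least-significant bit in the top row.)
Syndrome s = H · r^T (mod 2), r = 1101111010110011001000100101101:
  s[0] = (1010101010101010101010101010101)·(1101111010110011001000100101101) mod 2 = 1+0+0+0+1+0+1+0+1+0+1+0+0+0+1+0+0+0+1+0+0+0+1+0+0+0+0+0+1+0+1 mod 2 = 0
  s[1] = (0110011001100110011001100110011)·(1101111010110011001000100101101) mod 2 = 0+1+0+0+0+1+1+0+0+0+1+0+0+0+1+0+0+0+1+0+0+0+1+0+0+1+0+0+0+0+1 mod 2 = 1
  s[2] = (0001111000011110000111100001111)·(1101111010110011001000100101101) mod 2 = 0+0+0+1+1+1+1+0+0+0+0+1+0+0+1+0+0+0+0+0+0+0+1+0+0+0+0+1+1+0+1 mod 2 = 0
  s[3] = (0000000111111110000000011111111)·(1101111010110011001000100101101) mod 2 = 0+0+0+0+0+0+0+0+1+0+1+1+0+0+1+0+0+0+0+0+0+0+0+0+0+1+0+1+1+0+1 mod 2 = 0
  s[4] = (0000000000000001111111111111111)·(1101111010110011001000100101101) mod 2 = 0+0+0+0+0+0+0+0+0+0+0+0+0+0+0+1+0+0+1+0+0+0+1+0+0+1+0+1+1+0+1 mod 2 = 1
Syndrome = 01001
Column i of H is the binary representation of i, so the syndrome is the binary index of the flipped bit.
Read s = 01001 with s[0] as LSB: 0·2^0 + 1·2^1 + 0·2^2 + 0·2^3 + 1·2^4 = 18.
Error is at bit position 18.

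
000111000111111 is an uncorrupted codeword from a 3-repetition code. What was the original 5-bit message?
Split into 3-bit blocks: 000 111 000 111 111
Data = 01011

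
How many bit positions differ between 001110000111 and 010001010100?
XOR = 011111010011, count of 1s = 8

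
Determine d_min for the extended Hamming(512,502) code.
d_min = 4 (adding an overall parity bit to Hamming(511,502) raises d_min from 3 to 4).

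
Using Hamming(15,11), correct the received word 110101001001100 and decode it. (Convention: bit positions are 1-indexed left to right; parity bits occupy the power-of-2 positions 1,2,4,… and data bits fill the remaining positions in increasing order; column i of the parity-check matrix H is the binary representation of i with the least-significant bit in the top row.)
Syndrome s = H · r^T (mod 2), r = 110101001001100:
  s[0] = (101010101010101)·(110101001001100) mod 2 = 1+0+0+0+0+0+0+0+1+0+0+0+1+0+0 mod 2 = 1
  s[1] = (011001100110011)·(110101001001100) mod 2 = 0+1+0+0+0+1+0+0+0+0+0+0+0+0+0 mod 2 = 0
  s[2] = (000111100001111)·(110101001001100) mod 2 = 0+0+0+1+0+1+0+0+0+0+0+1+1+0+0 mod 2 = 0
  s[3] = (000000011111111)·(110101001001100) mod 2 = 0+0+0+0+0+0+0+0+1+0+0+1+1+0+0 mod 2 = 1
Syndrome = 1001
Column 9 of H equals this syndrome → error at bit 9 (1-indexed).
Flip bit 9: 110101001001100 → 110101000001100
Extract data bits at positions {3,5,6,7,9,10,11,12,13,14,15}: 00100001100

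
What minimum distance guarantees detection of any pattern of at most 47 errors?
Detecting e errors requires d_min ≥ e + 1 = 47 + 1 = 48.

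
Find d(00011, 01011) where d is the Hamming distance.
XOR = 01000, count of 1s = 1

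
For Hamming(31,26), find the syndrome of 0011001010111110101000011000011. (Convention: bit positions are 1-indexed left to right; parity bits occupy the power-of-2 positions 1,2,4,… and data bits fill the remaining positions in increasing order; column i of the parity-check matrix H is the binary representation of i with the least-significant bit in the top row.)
Syndrome s = H · r^T (mod 2), r = 0011001010111110101000011000011:
  s[0] = (1010101010101010101010101010101)·(0011001010111110101000011000011) mod 2 = 0+0+1+0+0+0+1+0+1+0+1+0+1+0+1+0+1+0+1+0+0+0+0+0+1+0+0+0+0+0+1 mod 2 = 0
  s[1] = (0110011001100110011001100110011)·(0011001010111110101000011000011) mod 2 = 0+0+1+0+0+0+1+0+0+0+1+0+0+1+1+0+0+0+1+0+0+0+0+0+0+0+0+0+0+1+1 mod 2 = 0
  s[2] = (0001111000011110000111100001111)·(0011001010111110101000011000011) mod 2 = 0+0+0+1+0+0+1+0+0+0+0+1+1+1+1+0+0+0+0+0+0+0+0+0+0+0+0+0+0+1+1 mod 2 = 0
  s[3] = (0000000111111110000000011111111)·(0011001010111110101000011000011) mod 2 = 0+0+0+0+0+0+0+0+1+0+1+1+1+1+1+0+0+0+0+0+0+0+0+1+1+0+0+0+0+1+1 mod 2 = 0
  s[4] = (0000000000000001111111111111111)·(0011001010111110101000011000011) mod 2 = 0+0+0+0+0+0+0+0+0+0+0+0+0+0+0+0+1+0+1+0+0+0+0+1+1+0+0+0+0+1+1 mod 2 = 0
Syndrome = 00000
s = 0: no error detected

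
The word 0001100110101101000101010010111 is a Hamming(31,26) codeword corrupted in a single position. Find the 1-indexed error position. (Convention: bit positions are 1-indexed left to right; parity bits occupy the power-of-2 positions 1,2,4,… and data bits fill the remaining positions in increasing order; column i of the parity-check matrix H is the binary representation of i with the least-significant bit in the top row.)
Syndrome s = H · r^T (mod 2), r = 0001100110101101000101010010111:
  s[0] = (1010101010101010101010101010101)·(0001100110101101000101010010111) mod 2 = 0+0+0+0+1+0+0+0+1+0+1+0+1+0+0+0+0+0+0+0+0+0+0+0+0+0+1+0+1+0+1 mod 2 = 1
  s[1] = (0110011001100110011001100110011)·(0001100110101101000101010010111) mod 2 = 0+0+0+0+0+0+0+0+0+0+1+0+0+1+0+0+0+0+0+0+0+1+0+0+0+0+1+0+0+1+1 mod 2 = 0
  s[2] = (0001111000011110000111100001111)·(0001100110101101000101010010111) mod 2 = 0+0+0+1+1+0+0+0+0+0+0+0+1+1+0+0+0+0+0+1+0+1+0+0+0+0+0+0+1+1+1 mod 2 = 1
  s[3] = (0000000111111110000000011111111)·(0001100110101101000101010010111) mod 2 = 0+0+0+0+0+0+0+1+1+0+1+0+1+1+0+0+0+0+0+0+0+0+0+1+0+0+1+0+1+1+1 mod 2 = 0
  s[4] = (0000000000000001111111111111111)·(0001100110101101000101010010111) mod 2 = 0+0+0+0+0+0+0+0+0+0+0+0+0+0+0+1+0+0+0+1+0+1+0+1+0+0+1+0+1+1+1 mod 2 = 0
Syndrome = 10100
Column i of H is the binary representation of i, so the syndrome is the binary index of the flipped bit.
Read s = 10100 with s[0] as LSB: 1·2^0 + 0·2^1 + 1·2^2 + 0·2^3 + 0·2^4 = 5.
Error is at bit position 5.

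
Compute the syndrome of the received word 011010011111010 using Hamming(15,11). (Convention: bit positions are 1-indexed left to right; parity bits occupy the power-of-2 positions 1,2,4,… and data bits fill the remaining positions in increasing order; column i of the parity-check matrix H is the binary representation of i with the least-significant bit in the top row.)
Syndrome s = H · r^T (mod 2), r = 011010011111010:
  s[0] = (101010101010101)·(011010011111010) mod 2 = 0+0+1+0+1+0+0+0+1+0+1+0+0+0+0 mod 2 = 0
  s[1] = (011001100110011)·(011010011111010) mod 2 = 0+1+1+0+0+0+0+0+0+1+1+0+0+1+0 mod 2 = 1
  s[2] = (000111100001111)·(011010011111010) mod 2 = 0+0+0+0+1+0+0+0+0+0+0+1+0+1+0 mod 2 = 1
  s[3] = (000000011111111)·(011010011111010) mod 2 = 0+0+0+0+0+0+0+1+1+1+1+1+0+1+0 mod 2 = 0
Syndrome = 0110
Non-zero syndrome: error at position 6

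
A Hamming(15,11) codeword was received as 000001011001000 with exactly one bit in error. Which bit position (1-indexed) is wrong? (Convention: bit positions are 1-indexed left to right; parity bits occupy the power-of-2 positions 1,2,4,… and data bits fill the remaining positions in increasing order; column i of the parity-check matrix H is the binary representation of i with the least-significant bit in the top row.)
Syndrome s = H · r^T (mod 2), r = 000001011001000:
  s[0] = (101010101010101)·(000001011001000) mod 2 = 0+0+0+0+0+0+0+0+1+0+0+0+0+0+0 mod 2 = 1
  s[1] = (011001100110011)·(000001011001000) mod 2 = 0+0+0+0+0+1+0+0+0+0+0+0+0+0+0 mod 2 = 1
  s[2] = (000111100001111)·(000001011001000) mod 2 = 0+0+0+0+0+1+0+0+0+0+0+1+0+0+0 mod 2 = 0
  s[3] = (000000011111111)·(000001011001000) mod 2 = 0+0+0+0+0+0+0+1+1+0+0+1+0+0+0 mod 2 = 1
Syndrome = 1101
Column i of H is the binary representation of i, so the syndrome is the binary index of the flipped bit.
Read s = 1101 with s[0] as LSB: 1·2^0 + 1·2^1 + 0·2^2 + 1·2^3 = 11.
Error is at bit position 11.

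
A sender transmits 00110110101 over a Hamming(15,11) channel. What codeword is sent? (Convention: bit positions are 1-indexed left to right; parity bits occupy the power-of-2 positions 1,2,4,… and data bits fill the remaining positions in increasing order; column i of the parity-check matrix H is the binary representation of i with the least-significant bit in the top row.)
Codeword c = d · G (mod 2), d = 00110110101:
  c[0] = d·G[:,0] = (00110110101)·(11011010101) mod 2 = 0+0+0+1+0+0+1+0+1+0+1 mod 2 = 0
  c[1] = d·G[:,1] = (00110110101)·(10110110011) mod 2 = 0+0+1+1+0+1+1+0+0+0+1 mod 2 = 1
  c[2] = d·G[:,2] = (00110110101)·(10000000000) mod 2 = 0+0+0+0+0+0+0+0+0+0+0 mod 2 = 0
  c[3] = d·G[:,3] = (00110110101)·(01110001111) mod 2 = 0+0+1+1+0+0+0+0+1+0+1 mod 2 = 0
  c[4] = d·G[:,4] = (00110110101)·(01000000000) mod 2 = 0+0+0+0+0+0+0+0+0+0+0 mod 2 = 0
  c[5] = d·G[:,5] = (00110110101)·(00100000000) mod 2 = 0+0+1+0+0+0+0+0+0+0+0 mod 2 = 1
  c[6] = d·G[:,6] = (00110110101)·(00010000000) mod 2 = 0+0+0+1+0+0+0+0+0+0+0 mod 2 = 1
  c[7] = d·G[:,7] = (00110110101)·(00001111111) mod 2 = 0+0+0+0+0+1+1+0+1+0+1 mod 2 = 0
  c[8] = d·G[:,8] = (00110110101)·(00001000000) mod 2 = 0+0+0+0+0+0+0+0+0+0+0 mod 2 = 0
  c[9] = d·G[:,9] = (00110110101)·(00000100000) mod 2 = 0+0+0+0+0+1+0+0+0+0+0 mod 2 = 1
  c[10] = d·G[:,10] = (00110110101)·(00000010000) mod 2 = 0+0+0+0+0+0+1+0+0+0+0 mod 2 = 1
  c[11] = d·G[:,11] = (00110110101)·(00000001000) mod 2 = 0+0+0+0+0+0+0+0+0+0+0 mod 2 = 0
  c[12] = d·G[:,12] = (00110110101)·(00000000100) mod 2 = 0+0+0+0+0+0+0+0+1+0+0 mod 2 = 1
  c[13] = d·G[:,13] = (00110110101)·(00000000010) mod 2 = 0+0+0+0+0+0+0+0+0+0+0 mod 2 = 0
  c[14] = d·G[:,14] = (00110110101)·(00000000001) mod 2 = 0+0+0+0+0+0+0+0+0+0+1 mod 2 = 1
Codeword = 010001100110101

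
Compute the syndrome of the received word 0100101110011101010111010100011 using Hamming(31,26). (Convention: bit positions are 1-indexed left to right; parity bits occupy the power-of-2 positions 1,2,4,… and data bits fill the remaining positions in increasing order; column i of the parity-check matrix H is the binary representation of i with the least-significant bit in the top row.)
Syndrome s = H · r^T (mod 2), r = 0100101110011101010111010100011:
  s[0] = (1010101010101010101010101010101)·(0100101110011101010111010100011) mod 2 = 0+0+0+0+1+0+1+0+1+0+0+0+1+0+0+0+0+0+0+0+1+0+0+0+0+0+0+0+0+0+1 mod 2 = 0
  s[1] = (0110011001100110011001100110011)·(0100101110011101010111010100011) mod 2 = 0+1+0+0+0+0+1+0+0+0+0+0+0+1+0+0+0+1+0+0+0+1+0+0+0+1+0+0+0+1+1 mod 2 = 0
  s[2] = (0001111000011110000111100001111)·(0100101110011101010111010100011) mod 2 = 0+0+0+0+1+0+1+0+0+0+0+1+1+1+0+0+0+0+0+1+1+1+0+0+0+0+0+0+0+1+1 mod 2 = 0
  s[3] = (0000000111111110000000011111111)·(0100101110011101010111010100011) mod 2 = 0+0+0+0+0+0+0+1+1+0+0+1+1+1+0+0+0+0+0+0+0+0+0+1+0+1+0+0+0+1+1 mod 2 = 1
  s[4] = (0000000000000001111111111111111)·(0100101110011101010111010100011) mod 2 = 0+0+0+0+0+0+0+0+0+0+0+0+0+0+0+1+0+1+0+1+1+1+0+1+0+1+0+0+0+1+1 mod 2 = 1
Syndrome = 00011
Non-zero syndrome: error at position 24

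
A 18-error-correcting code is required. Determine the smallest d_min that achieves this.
Correcting t errors requires d_min ≥ 2t + 1 = 2·18 + 1 = 37.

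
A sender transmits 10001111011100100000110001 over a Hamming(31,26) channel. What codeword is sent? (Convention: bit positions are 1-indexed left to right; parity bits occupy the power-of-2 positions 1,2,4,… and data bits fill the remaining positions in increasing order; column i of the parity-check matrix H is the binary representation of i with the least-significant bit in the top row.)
Codeword c = d · G (mod 2), d = 10001111011100100000110001:
  c[0] = d·G[:,0] = (10001111011100100000110001)·(11011010101101010101010101) mod 2 = 1+0+0+0+1+0+1+0+0+0+1+1+0+0+0+0+0+0+0+0+0+1+0+0+0+1 mod 2 = 1
  c[1] = d·G[:,1] = (10001111011100100000110001)·(10110110011011001100110011) mod 2 = 1+0+0+0+0+1+1+0+0+1+1+0+0+0+0+0+0+0+0+0+1+1+0+0+0+1 mod 2 = 0
  c[2] = d·G[:,2] = (10001111011100100000110001)·(10000000000000000000000000) mod 2 = 1+0+0+0+0+0+0+0+0+0+0+0+0+0+0+0+0+0+0+0+0+0+0+0+0+0 mod 2 = 1
  c[3] = d·G[:,3] = (10001111011100100000110001)·(01110001111000111100001111) mod 2 = 0+0+0+0+0+0+0+1+0+1+1+0+0+0+1+0+0+0+0+0+0+0+0+0+0+1 mod 2 = 1
  c[4] = d·G[:,4] = (10001111011100100000110001)·(01000000000000000000000000) mod 2 = 0+0+0+0+0+0+0+0+0+0+0+0+0+0+0+0+0+0+0+0+0+0+0+0+0+0 mod 2 = 0
  c[5] = d·G[:,5] = (10001111011100100000110001)·(00100000000000000000000000) mod 2 = 0+0+0+0+0+0+0+0+0+0+0+0+0+0+0+0+0+0+0+0+0+0+0+0+0+0 mod 2 = 0
  c[6] = d·G[:,6] = (10001111011100100000110001)·(00010000000000000000000000) mod 2 = 0+0+0+0+0+0+0+0+0+0+0+0+0+0+0+0+0+0+0+0+0+0+0+0+0+0 mod 2 = 0
  c[7] = d·G[:,7] = (10001111011100100000110001)·(00001111111000000011111111) mod 2 = 0+0+0+0+1+1+1+1+0+1+1+0+0+0+0+0+0+0+0+0+1+1+0+0+0+1 mod 2 = 1
  c[8] = d·G[:,8] = (10001111011100100000110001)·(00001000000000000000000000) mod 2 = 0+0+0+0+1+0+0+0+0+0+0+0+0+0+0+0+0+0+0+0+0+0+0+0+0+0 mod 2 = 1
  c[9] = d·G[:,9] = (10001111011100100000110001)·(00000100000000000000000000) mod 2 = 0+0+0+0+0+1+0+0+0+0+0+0+0+0+0+0+0+0+0+0+0+0+0+0+0+0 mod 2 = 1
  c[10] = d·G[:,10] = (10001111011100100000110001)·(00000010000000000000000000) mod 2 = 0+0+0+0+0+0+1+0+0+0+0+0+0+0+0+0+0+0+0+0+0+0+0+0+0+0 mod 2 = 1
  c[11] = d·G[:,11] = (10001111011100100000110001)·(00000001000000000000000000) mod 2 = 0+0+0+0+0+0+0+1+0+0+0+0+0+0+0+0+0+0+0+0+0+0+0+0+0+0 mod 2 = 1
  c[12] = d·G[:,12] = (10001111011100100000110001)·(00000000100000000000000000) mod 2 = 0+0+0+0+0+0+0+0+0+0+0+0+0+0+0+0+0+0+0+0+0+0+0+0+0+0 mod 2 = 0
  c[13] = d·G[:,13] = (10001111011100100000110001)·(00000000010000000000000000) mod 2 = 0+0+0+0+0+0+0+0+0+1+0+0+0+0+0+0+0+0+0+0+0+0+0+0+0+0 mod 2 = 1
  c[14] = d·G[:,14] = (10001111011100100000110001)·(00000000001000000000000000) mod 2 = 0+0+0+0+0+0+0+0+0+0+1+0+0+0+0+0+0+0+0+0+0+0+0+0+0+0 mod 2 = 1
  c[15] = d·G[:,15] = (10001111011100100000110001)·(00000000000111111111111111) mod 2 = 0+0+0+0+0+0+0+0+0+0+0+1+0+0+1+0+0+0+0+0+1+1+0+0+0+1 mod 2 = 1
  c[16] = d·G[:,16] = (10001111011100100000110001)·(00000000000100000000000000) mod 2 = 0+0+0+0+0+0+0+0+0+0+0+1+0+0+0+0+0+0+0+0+0+0+0+0+0+0 mod 2 = 1
  c[17] = d·G[:,17] = (10001111011100100000110001)·(00000000000010000000000000) mod 2 = 0+0+0+0+0+0+0+0+0+0+0+0+0+0+0+0+0+0+0+0+0+0+0+0+0+0 mod 2 = 0
  c[18] = d·G[:,18] = (10001111011100100000110001)·(00000000000001000000000000) mod 2 = 0+0+0+0+0+0+0+0+0+0+0+0+0+0+0+0+0+0+0+0+0+0+0+0+0+0 mod 2 = 0
  c[19] = d·G[:,19] = (10001111011100100000110001)·(00000000000000100000000000) mod 2 = 0+0+0+0+0+0+0+0+0+0+0+0+0+0+1+0+0+0+0+0+0+0+0+0+0+0 mod 2 = 1
  c[20] = d·G[:,20] = (10001111011100100000110001)·(00000000000000010000000000) mod 2 = 0+0+0+0+0+0+0+0+0+0+0+0+0+0+0+0+0+0+0+0+0+0+0+0+0+0 mod 2 = 0
  c[21] = d·G[:,21] = (10001111011100100000110001)·(00000000000000001000000000) mod 2 = 0+0+0+0+0+0+0+0+0+0+0+0+0+0+0+0+0+0+0+0+0+0+0+0+0+0 mod 2 = 0
  c[22] = d·G[:,22] = (10001111011100100000110001)·(00000000000000000100000000) mod 2 = 0+0+0+0+0+0+0+0+0+0+0+0+0+0+0+0+0+0+0+0+0+0+0+0+0+0 mod 2 = 0
  c[23] = d·G[:,23] = (10001111011100100000110001)·(00000000000000000010000000) mod 2 = 0+0+0+0+0+0+0+0+0+0+0+0+0+0+0+0+0+0+0+0+0+0+0+0+0+0 mod 2 = 0
  c[24] = d·G[:,24] = (10001111011100100000110001)·(00000000000000000001000000) mod 2 = 0+0+0+0+0+0+0+0+0+0+0+0+0+0+0+0+0+0+0+0+0+0+0+0+0+0 mod 2 = 0
  c[25] = d·G[:,25] = (10001111011100100000110001)·(00000000000000000000100000) mod 2 = 0+0+0+0+0+0+0+0+0+0+0+0+0+0+0+0+0+0+0+0+1+0+0+0+0+0 mod 2 = 1
  c[26] = d·G[:,26] = (10001111011100100000110001)·(00000000000000000000010000) mod 2 = 0+0+0+0+0+0+0+0+0+0+0+0+0+0+0+0+0+0+0+0+0+1+0+0+0+0 mod 2 = 1
  c[27] = d·G[:,27] = (10001111011100100000110001)·(00000000000000000000001000) mod 2 = 0+0+0+0+0+0+0+0+0+0+0+0+0+0+0+0+0+0+0+0+0+0+0+0+0+0 mod 2 = 0
  c[28] = d·G[:,28] = (10001111011100100000110001)·(00000000000000000000000100) mod 2 = 0+0+0+0+0+0+0+0+0+0+0+0+0+0+0+0+0+0+0+0+0+0+0+0+0+0 mod 2 = 0
  c[29] = d·G[:,29] = (10001111011100100000110001)·(00000000000000000000000010) mod 2 = 0+0+0+0+0+0+0+0+0+0+0+0+0+0+0+0+0+0+0+0+0+0+0+0+0+0 mod 2 = 0
  c[30] = d·G[:,30] = (10001111011100100000110001)·(00000000000000000000000001) mod 2 = 0+0+0+0+0+0+0+0+0+0+0+0+0+0+0+0+0+0+0+0+0+0+0+0+0+1 mod 2 = 1
Codeword = 1011000111110111100100000110001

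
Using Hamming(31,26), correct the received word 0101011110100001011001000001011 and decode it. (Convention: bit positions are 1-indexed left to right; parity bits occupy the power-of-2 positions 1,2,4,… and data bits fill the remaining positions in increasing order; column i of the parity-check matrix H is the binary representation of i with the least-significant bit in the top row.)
Syndrome s = H · r^T (mod 2), r = 0101011110100001011001000001011:
  s[0] = (1010101010101010101010101010101)·(0101011110100001011001000001011) mod 2 = 0+0+0+0+0+0+1+0+1+0+1+0+0+0+0+0+0+0+1+0+0+0+0+0+0+0+0+0+0+0+1 mod 2 = 1
  s[1] = (0110011001100110011001100110011)·(0101011110100001011001000001011) mod 2 = 0+1+0+0+0+1+1+0+0+0+1+0+0+0+0+0+0+1+1+0+0+1+0+0+0+0+0+0+0+1+1 mod 2 = 1
  s[2] = (0001111000011110000111100001111)·(0101011110100001011001000001011) mod 2 = 0+0+0+1+0+1+1+0+0+0+0+0+0+0+0+0+0+0+0+0+0+1+0+0+0+0+0+1+0+1+1 mod 2 = 1
  s[3] = (0000000111111110000000011111111)·(0101011110100001011001000001011) mod 2 = 0+0+0+0+0+0+0+1+1+0+1+0+0+0+0+0+0+0+0+0+0+0+0+0+0+0+0+1+0+1+1 mod 2 = 0
  s[4] = (0000000000000001111111111111111)·(0101011110100001011001000001011) mod 2 = 0+0+0+0+0+0+0+0+0+0+0+0+0+0+0+1+0+1+1+0+0+1+0+0+0+0+0+1+0+1+1 mod 2 = 1
Syndrome = 11101
Column 23 of H equals this syndrome → error at bit 23 (1-indexed).
Flip bit 23: 0101011110100001011001000001011 → 0101011110100001011001100001011
Extract data bits at positions {3,5,6,7,9,10,11,12,13,14,15,17,18,19,20,21,22,23,24,25,26,27,28,29,30,31}: 00111010000011001100001011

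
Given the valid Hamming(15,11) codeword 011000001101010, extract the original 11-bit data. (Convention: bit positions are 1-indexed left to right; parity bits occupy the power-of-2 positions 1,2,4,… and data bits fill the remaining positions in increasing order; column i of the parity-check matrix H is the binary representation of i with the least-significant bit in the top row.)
Parity bits occupy power-of-2 positions; data bits are at positions {3,5,6,7,9,10,11,12,13,14,15} (1-indexed).
Extract: c[3]=1 c[5]=0 c[6]=0 c[7]=0 c[9]=1 c[10]=1 c[11]=0 c[12]=1 c[13]=0 c[14]=1 c[15]=0
Data = 10001101010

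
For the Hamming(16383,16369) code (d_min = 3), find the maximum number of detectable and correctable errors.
Detection only: up to d_min − 1 = 2 errors.
Correction: up to ⌊(d_min − 1)/2⌋ = ⌊2/2⌋ = 1 errors.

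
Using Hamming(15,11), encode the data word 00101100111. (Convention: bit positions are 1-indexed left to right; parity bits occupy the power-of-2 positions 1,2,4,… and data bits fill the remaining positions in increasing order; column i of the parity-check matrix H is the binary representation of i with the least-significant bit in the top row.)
Codeword c = d · G (mod 2), d = 00101100111:
  c[0] = d·G[:,0] = (00101100111)·(11011010101) mod 2 = 0+0+0+0+1+0+0+0+1+0+1 mod 2 = 1
  c[1] = d·G[:,1] = (00101100111)·(10110110011) mod 2 = 0+0+1+0+0+1+0+0+0+1+1 mod 2 = 0
  c[2] = d·G[:,2] = (00101100111)·(10000000000) mod 2 = 0+0+0+0+0+0+0+0+0+0+0 mod 2 = 0
  c[3] = d·G[:,3] = (00101100111)·(01110001111) mod 2 = 0+0+1+0+0+0+0+0+1+1+1 mod 2 = 0
  c[4] = d·G[:,4] = (00101100111)·(01000000000) mod 2 = 0+0+0+0+0+0+0+0+0+0+0 mod 2 = 0
  c[5] = d·G[:,5] = (00101100111)·(00100000000) mod 2 = 0+0+1+0+0+0+0+0+0+0+0 mod 2 = 1
  c[6] = d·G[:,6] = (00101100111)·(00010000000) mod 2 = 0+0+0+0+0+0+0+0+0+0+0 mod 2 = 0
  c[7] = d·G[:,7] = (00101100111)·(00001111111) mod 2 = 0+0+0+0+1+1+0+0+1+1+1 mod 2 = 1
  c[8] = d·G[:,8] = (00101100111)·(00001000000) mod 2 = 0+0+0+0+1+0+0+0+0+0+0 mod 2 = 1
  c[9] = d·G[:,9] = (00101100111)·(00000100000) mod 2 = 0+0+0+0+0+1+0+0+0+0+0 mod 2 = 1
  c[10] = d·G[:,10] = (00101100111)·(00000010000) mod 2 = 0+0+0+0+0+0+0+0+0+0+0 mod 2 = 0
  c[11] = d·G[:,11] = (00101100111)·(00000001000) mod 2 = 0+0+0+0+0+0+0+0+0+0+0 mod 2 = 0
  c[12] = d·G[:,12] = (00101100111)·(00000000100) mod 2 = 0+0+0+0+0+0+0+0+1+0+0 mod 2 = 1
  c[13] = d·G[:,13] = (00101100111)·(00000000010) mod 2 = 0+0+0+0+0+0+0+0+0+1+0 mod 2 = 1
  c[14] = d·G[:,14] = (00101100111)·(00000000001) mod 2 = 0+0+0+0+0+0+0+0+0+0+1 mod 2 = 1
Codeword = 100001011100111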